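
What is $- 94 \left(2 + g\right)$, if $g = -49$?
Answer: $4418$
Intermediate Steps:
$- 94 \left(2 + g\right) = - 94 \left(2 - 49\right) = \left(-94\right) \left(-47\right) = 4418$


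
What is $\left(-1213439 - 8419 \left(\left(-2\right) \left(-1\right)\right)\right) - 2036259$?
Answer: $-3266536$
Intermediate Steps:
$\left(-1213439 - 8419 \left(\left(-2\right) \left(-1\right)\right)\right) - 2036259 = \left(-1213439 - 16838\right) - 2036259 = -1230277 - 2036259 = -3266536$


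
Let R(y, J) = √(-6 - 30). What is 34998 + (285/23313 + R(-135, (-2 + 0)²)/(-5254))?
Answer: 14314187/409 - 3*I/2627 ≈ 34998.0 - 0.001142*I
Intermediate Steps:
R(y, J) = 6*I (R(y, J) = √(-36) = 6*I)
34998 + (285/23313 + R(-135, (-2 + 0)²)/(-5254)) = 34998 + (285/23313 + (6*I)/(-5254)) = 34998 + (285*(1/23313) + (6*I)*(-1/5254)) = 34998 + (5/409 - 3*I/2627) = 14314187/409 - 3*I/2627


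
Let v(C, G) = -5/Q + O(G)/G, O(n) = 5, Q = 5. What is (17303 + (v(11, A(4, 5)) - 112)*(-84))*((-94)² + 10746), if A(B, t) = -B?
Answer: 526755800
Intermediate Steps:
v(C, G) = -1 + 5/G (v(C, G) = -5/5 + 5/G = -5*⅕ + 5/G = -1 + 5/G)
(17303 + (v(11, A(4, 5)) - 112)*(-84))*((-94)² + 10746) = (17303 + ((5 - (-1)*4)/((-1*4)) - 112)*(-84))*((-94)² + 10746) = (17303 + ((5 - 1*(-4))/(-4) - 112)*(-84))*(8836 + 10746) = (17303 + (-(5 + 4)/4 - 112)*(-84))*19582 = (17303 + (-¼*9 - 112)*(-84))*19582 = (17303 + (-9/4 - 112)*(-84))*19582 = (17303 - 457/4*(-84))*19582 = (17303 + 9597)*19582 = 26900*19582 = 526755800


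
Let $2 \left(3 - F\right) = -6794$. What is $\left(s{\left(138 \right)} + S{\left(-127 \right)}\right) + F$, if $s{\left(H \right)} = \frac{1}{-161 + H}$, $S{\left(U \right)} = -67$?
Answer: $\frac{76658}{23} \approx 3333.0$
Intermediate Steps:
$F = 3400$ ($F = 3 - -3397 = 3 + 3397 = 3400$)
$\left(s{\left(138 \right)} + S{\left(-127 \right)}\right) + F = \left(\frac{1}{-161 + 138} - 67\right) + 3400 = \left(\frac{1}{-23} - 67\right) + 3400 = \left(- \frac{1}{23} - 67\right) + 3400 = - \frac{1542}{23} + 3400 = \frac{76658}{23}$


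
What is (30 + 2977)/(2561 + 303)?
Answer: 3007/2864 ≈ 1.0499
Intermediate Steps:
(30 + 2977)/(2561 + 303) = 3007/2864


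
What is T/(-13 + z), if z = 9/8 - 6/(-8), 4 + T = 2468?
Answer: -19712/89 ≈ -221.48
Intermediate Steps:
T = 2464 (T = -4 + 2468 = 2464)
z = 15/8 (z = 9*(⅛) - 6*(-⅛) = 9/8 + ¾ = 15/8 ≈ 1.8750)
T/(-13 + z) = 2464/(-13 + 15/8) = 2464/(-89/8) = -8/89*2464 = -19712/89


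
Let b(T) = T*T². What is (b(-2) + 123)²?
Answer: 13225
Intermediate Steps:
b(T) = T³
(b(-2) + 123)² = ((-2)³ + 123)² = (-8 + 123)² = 115² = 13225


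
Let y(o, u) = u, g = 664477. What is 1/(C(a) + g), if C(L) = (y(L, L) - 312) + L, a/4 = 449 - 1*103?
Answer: 1/666933 ≈ 1.4994e-6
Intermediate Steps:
a = 1384 (a = 4*(449 - 1*103) = 4*(449 - 103) = 4*346 = 1384)
C(L) = -312 + 2*L (C(L) = (L - 312) + L = (-312 + L) + L = -312 + 2*L)
1/(C(a) + g) = 1/((-312 + 2*1384) + 664477) = 1/((-312 + 2768) + 664477) = 1/(2456 + 664477) = 1/666933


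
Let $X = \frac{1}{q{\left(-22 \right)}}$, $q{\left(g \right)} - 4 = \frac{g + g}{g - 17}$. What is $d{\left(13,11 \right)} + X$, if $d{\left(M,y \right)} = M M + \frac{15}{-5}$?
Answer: $\frac{33239}{200} \approx 166.2$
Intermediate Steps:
$q{\left(g \right)} = 4 + \frac{2 g}{-17 + g}$ ($q{\left(g \right)} = 4 + \frac{g + g}{g - 17} = 4 + \frac{2 g}{-17 + g}$)
$d{\left(M,y \right)} = -3 + M^{2}$ ($d{\left(M,y \right)} = M^{2} + 15 \left(- \frac{1}{5}\right) = M^{2} - 3 = -3 + M^{2}$)
$X = \frac{39}{200}$ ($X = \frac{1}{2 \frac{1}{-17 - 22} \left(-34 + 3 \left(-22\right)\right)} = \frac{1}{2 \frac{1}{-39} \left(-34 - 66\right)} = \frac{1}{2 \left(- \frac{1}{39}\right) \left(-100\right)} = \frac{1}{\frac{200}{39}} = \frac{39}{200} \approx 0.195$)
$d{\left(13,11 \right)} + X = \left(-3 + 13^{2}\right) + \frac{39}{200} = \left(-3 + 169\right) + \frac{39}{200} = 166 + \frac{39}{200} = \frac{33239}{200}$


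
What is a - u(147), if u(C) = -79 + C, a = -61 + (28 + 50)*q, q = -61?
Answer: -4887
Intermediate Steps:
a = -4819 (a = -61 + (28 + 50)*(-61) = -61 + 78*(-61) = -61 - 4758 = -4819)
a - u(147) = -4819 - (-79 + 147) = -4819 - 1*68 = -4819 - 68 = -4887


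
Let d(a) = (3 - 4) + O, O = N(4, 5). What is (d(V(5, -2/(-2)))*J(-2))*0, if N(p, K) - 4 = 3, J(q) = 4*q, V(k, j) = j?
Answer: 0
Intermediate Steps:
N(p, K) = 7 (N(p, K) = 4 + 3 = 7)
O = 7
d(a) = 6 (d(a) = (3 - 4) + 7 = -1 + 7 = 6)
(d(V(5, -2/(-2)))*J(-2))*0 = (6*(4*(-2)))*0 = (6*(-8))*0 = -48*0 = 0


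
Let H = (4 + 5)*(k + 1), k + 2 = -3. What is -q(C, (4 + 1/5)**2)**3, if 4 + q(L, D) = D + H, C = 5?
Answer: 174676879/15625 ≈ 11179.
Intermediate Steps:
k = -5 (k = -2 - 3 = -5)
H = -36 (H = (4 + 5)*(-5 + 1) = 9*(-4) = -36)
q(L, D) = -40 + D (q(L, D) = -4 + (D - 36) = -4 + (-36 + D) = -40 + D)
-q(C, (4 + 1/5)**2)**3 = -(-40 + (4 + 1/5)**2)**3 = -(-40 + (21/5)**2)**3 = -(-40 + 441/25)**3 = -(-559/25)**3 = -1*(-174676879/15625) = 174676879/15625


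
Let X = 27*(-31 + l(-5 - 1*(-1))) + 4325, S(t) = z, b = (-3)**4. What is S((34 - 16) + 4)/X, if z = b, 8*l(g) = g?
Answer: 162/6949 ≈ 0.023313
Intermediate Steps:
l(g) = g/8
b = 81
z = 81
S(t) = 81
X = 6949/2 (X = 27*(-31 + (-5 - 1*(-1))/8) + 4325 = 27*(-31 + (-5 + 1)/8) + 4325 = 27*(-31 + (1/8)*(-4)) + 4325 = 27*(-31 - 1/2) + 4325 = 27*(-63/2) + 4325 = -1701/2 + 4325 = 6949/2 ≈ 3474.5)
S((34 - 16) + 4)/X = 81/(6949/2) = 81*(2/6949) = 162/6949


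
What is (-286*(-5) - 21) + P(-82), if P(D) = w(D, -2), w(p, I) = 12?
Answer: 1421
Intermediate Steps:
P(D) = 12
(-286*(-5) - 21) + P(-82) = (-286*(-5) - 21) + 12 = (-26*(-55) - 21) + 12 = (1430 - 21) + 12 = 1409 + 12 = 1421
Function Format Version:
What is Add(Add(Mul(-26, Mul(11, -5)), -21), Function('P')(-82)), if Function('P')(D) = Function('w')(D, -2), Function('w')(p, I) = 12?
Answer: 1421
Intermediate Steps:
Function('P')(D) = 12
Add(Add(Mul(-26, Mul(11, -5)), -21), Function('P')(-82)) = Add(Add(Mul(-26, Mul(11, -5)), -21), 12) = Add(Add(Mul(-26, -55), -21), 12) = Add(Add(1430, -21), 12) = Add(1409, 12) = 1421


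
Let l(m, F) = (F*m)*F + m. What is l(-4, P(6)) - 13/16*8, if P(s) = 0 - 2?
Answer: -53/2 ≈ -26.500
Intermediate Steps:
P(s) = -2
l(m, F) = m + m*F**2 (l(m, F) = m*F**2 + m = m + m*F**2)
l(-4, P(6)) - 13/16*8 = -4*(1 + (-2)**2) - 13/16*8 = -4*(1 + 4) - 13*1/16*8 = -4*5 - 13/16*8 = -20 - 13/2 = -53/2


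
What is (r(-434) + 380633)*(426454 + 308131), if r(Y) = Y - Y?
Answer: 279607292305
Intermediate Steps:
r(Y) = 0
(r(-434) + 380633)*(426454 + 308131) = (0 + 380633)*(426454 + 308131) = 380633*734585 = 279607292305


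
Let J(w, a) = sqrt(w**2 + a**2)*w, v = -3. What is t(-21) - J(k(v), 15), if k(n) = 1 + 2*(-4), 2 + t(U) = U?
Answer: -23 + 7*sqrt(274) ≈ 92.871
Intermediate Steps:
t(U) = -2 + U
k(n) = -7 (k(n) = 1 - 8 = -7)
J(w, a) = w*sqrt(a**2 + w**2) (J(w, a) = sqrt(a**2 + w**2)*w = w*sqrt(a**2 + w**2))
t(-21) - J(k(v), 15) = (-2 - 21) - (-7)*sqrt(15**2 + (-7)**2) = -23 - (-7)*sqrt(225 + 49) = -23 - (-7)*sqrt(274) = -23 + 7*sqrt(274)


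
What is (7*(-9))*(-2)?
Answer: 126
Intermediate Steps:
(7*(-9))*(-2) = -63*(-2) = 126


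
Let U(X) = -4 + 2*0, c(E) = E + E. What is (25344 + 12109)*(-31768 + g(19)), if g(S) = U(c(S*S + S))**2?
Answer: -1189207656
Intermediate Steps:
c(E) = 2*E
U(X) = -4 (U(X) = -4 + 0 = -4)
g(S) = 16 (g(S) = (-4)**2 = 16)
(25344 + 12109)*(-31768 + g(19)) = (25344 + 12109)*(-31768 + 16) = 37453*(-31752) = -1189207656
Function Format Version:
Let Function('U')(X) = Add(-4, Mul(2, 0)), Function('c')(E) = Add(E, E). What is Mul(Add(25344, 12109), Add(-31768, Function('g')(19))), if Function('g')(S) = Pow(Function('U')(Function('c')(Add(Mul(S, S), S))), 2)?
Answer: -1189207656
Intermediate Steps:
Function('c')(E) = Mul(2, E)
Function('U')(X) = -4 (Function('U')(X) = Add(-4, 0) = -4)
Function('g')(S) = 16 (Function('g')(S) = Pow(-4, 2) = 16)
Mul(Add(25344, 12109), Add(-31768, Function('g')(19))) = Mul(Add(25344, 12109), Add(-31768, 16)) = Mul(37453, -31752) = -1189207656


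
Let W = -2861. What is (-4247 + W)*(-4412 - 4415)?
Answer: 62742316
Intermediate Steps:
(-4247 + W)*(-4412 - 4415) = (-4247 - 2861)*(-4412 - 4415) = -7108*(-8827) = 62742316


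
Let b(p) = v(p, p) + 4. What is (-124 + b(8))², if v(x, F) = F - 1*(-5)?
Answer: 11449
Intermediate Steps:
v(x, F) = 5 + F (v(x, F) = F + 5 = 5 + F)
b(p) = 9 + p (b(p) = (5 + p) + 4 = 9 + p)
(-124 + b(8))² = (-124 + (9 + 8))² = (-124 + 17)² = (-107)² = 11449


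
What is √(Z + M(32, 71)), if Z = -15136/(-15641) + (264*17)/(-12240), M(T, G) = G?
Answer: √15764888763570/469230 ≈ 8.4617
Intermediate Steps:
Z = 282029/469230 (Z = -15136*(-1/15641) + 4488*(-1/12240) = 15136/15641 - 11/30 = 282029/469230 ≈ 0.60105)
√(Z + M(32, 71)) = √(282029/469230 + 71) = √(33597359/469230) = √15764888763570/469230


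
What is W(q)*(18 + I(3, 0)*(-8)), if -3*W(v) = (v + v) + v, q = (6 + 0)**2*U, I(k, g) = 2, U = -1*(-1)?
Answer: -72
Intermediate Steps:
U = 1
q = 36 (q = (6 + 0)**2*1 = 6**2*1 = 36*1 = 36)
W(v) = -v (W(v) = -((v + v) + v)/3 = -(2*v + v)/3 = -v)
W(q)*(18 + I(3, 0)*(-8)) = (-1*36)*(18 + 2*(-8)) = -36*(18 - 16) = -36*2 = -72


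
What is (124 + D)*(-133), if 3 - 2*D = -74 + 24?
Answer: -40033/2 ≈ -20017.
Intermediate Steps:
D = 53/2 (D = 3/2 - (-74 + 24)/2 = 3/2 - ½*(-50) = 3/2 + 25 = 53/2 ≈ 26.500)
(124 + D)*(-133) = (124 + 53/2)*(-133) = (301/2)*(-133) = -40033/2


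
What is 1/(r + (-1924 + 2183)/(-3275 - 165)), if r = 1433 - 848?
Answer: 3440/2012141 ≈ 0.0017096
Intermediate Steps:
r = 585
1/(r + (-1924 + 2183)/(-3275 - 165)) = 1/(585 + (-1924 + 2183)/(-3275 - 165)) = 1/(585 + 259/(-3440)) = 1/(585 + 259*(-1/3440)) = 1/(585 - 259/3440) = 1/(2012141/3440) = 3440/2012141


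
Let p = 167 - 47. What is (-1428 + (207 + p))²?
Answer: 1212201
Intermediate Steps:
p = 120
(-1428 + (207 + p))² = (-1428 + (207 + 120))² = (-1428 + 327)² = (-1101)² = 1212201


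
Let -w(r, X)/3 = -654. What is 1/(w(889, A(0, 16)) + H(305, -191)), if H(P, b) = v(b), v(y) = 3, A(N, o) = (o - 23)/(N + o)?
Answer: 1/1965 ≈ 0.00050891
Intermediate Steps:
A(N, o) = (-23 + o)/(N + o)
H(P, b) = 3
w(r, X) = 1962 (w(r, X) = -3*(-654) = 1962)
1/(w(889, A(0, 16)) + H(305, -191)) = 1/(1962 + 3) = 1/1965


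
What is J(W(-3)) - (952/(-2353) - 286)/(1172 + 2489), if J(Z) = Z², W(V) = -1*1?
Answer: 9288243/8614333 ≈ 1.0782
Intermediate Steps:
W(V) = -1
J(W(-3)) - (952/(-2353) - 286)/(1172 + 2489) = (-1)² - (952/(-2353) - 286)/(1172 + 2489) = 1 - (952*(-1/2353) - 286)/3661 = 1 - (-952/2353 - 286)/3661 = 1 - (-673910)/(2353*3661) = 1 - 1*(-673910/8614333) = 1 + 673910/8614333 = 9288243/8614333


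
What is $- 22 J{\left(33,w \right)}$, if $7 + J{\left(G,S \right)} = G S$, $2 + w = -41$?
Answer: $31372$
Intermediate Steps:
$w = -43$ ($w = -2 - 41 = -43$)
$J{\left(G,S \right)} = -7 + G S$
$- 22 J{\left(33,w \right)} = - 22 \left(-7 + 33 \left(-43\right)\right) = - 22 \left(-7 - 1419\right) = \left(-22\right) \left(-1426\right) = 31372$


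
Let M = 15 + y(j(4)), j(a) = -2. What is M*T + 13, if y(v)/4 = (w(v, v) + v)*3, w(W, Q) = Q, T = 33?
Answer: -1076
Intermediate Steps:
y(v) = 24*v (y(v) = 4*((v + v)*3) = 4*((2*v)*3) = 4*(6*v) = 24*v)
M = -33 (M = 15 + 24*(-2) = 15 - 48 = -33)
M*T + 13 = -33*33 + 13 = -1089 + 13 = -1076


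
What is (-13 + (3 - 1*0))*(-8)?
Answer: 80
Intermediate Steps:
(-13 + (3 - 1*0))*(-8) = (-13 + (3 + 0))*(-8) = (-13 + 3)*(-8) = -10*(-8) = 80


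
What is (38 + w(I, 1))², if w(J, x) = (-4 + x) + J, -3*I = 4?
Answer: 10201/9 ≈ 1133.4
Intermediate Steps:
I = -4/3 (I = -⅓*4 = -4/3 ≈ -1.3333)
w(J, x) = -4 + J + x
(38 + w(I, 1))² = (38 + (-4 - 4/3 + 1))² = (38 - 13/3)² = (101/3)² = 10201/9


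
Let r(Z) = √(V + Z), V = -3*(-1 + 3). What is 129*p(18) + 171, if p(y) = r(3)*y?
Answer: 171 + 2322*I*√3 ≈ 171.0 + 4021.8*I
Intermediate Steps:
V = -6 (V = -3*2 = -6)
r(Z) = √(-6 + Z)
p(y) = I*y*√3 (p(y) = √(-6 + 3)*y = √(-3)*y = (I*√3)*y = I*y*√3)
129*p(18) + 171 = 129*(I*18*√3) + 171 = 129*(18*I*√3) + 171 = 2322*I*√3 + 171 = 171 + 2322*I*√3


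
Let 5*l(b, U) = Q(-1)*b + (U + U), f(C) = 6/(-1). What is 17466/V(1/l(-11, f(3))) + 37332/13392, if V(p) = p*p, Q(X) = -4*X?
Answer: 20375721797/9300 ≈ 2.1909e+6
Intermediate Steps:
f(C) = -6 (f(C) = 6*(-1) = -6)
l(b, U) = 2*U/5 + 4*b/5 (l(b, U) = ((-4*(-1))*b + (U + U))/5 = (4*b + 2*U)/5 = (2*U + 4*b)/5 = 2*U/5 + 4*b/5)
V(p) = p²
17466/V(1/l(-11, f(3))) + 37332/13392 = 17466/((1/((⅖)*(-6) + (⅘)*(-11)))²) + 37332/13392 = 17466/((1/(-12/5 - 44/5))²) + 37332*(1/13392) = 17466/((1/(-56/5))²) + 1037/372 = 17466/((-5/56)²) + 1037/372 = 17466/(25/3136) + 1037/372 = 17466*(3136/25) + 1037/372 = 54773376/25 + 1037/372 = 20375721797/9300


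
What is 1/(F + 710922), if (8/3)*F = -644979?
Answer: 8/3752439 ≈ 2.1319e-6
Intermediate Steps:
F = -1934937/8 (F = (3/8)*(-644979) = -1934937/8 ≈ -2.4187e+5)
1/(F + 710922) = 1/(-1934937/8 + 710922) = 1/(3752439/8) = 8/3752439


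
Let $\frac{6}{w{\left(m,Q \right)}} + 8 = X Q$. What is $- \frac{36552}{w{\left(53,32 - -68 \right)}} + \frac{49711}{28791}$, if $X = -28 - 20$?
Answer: $\frac{843298113487}{28791} \approx 2.929 \cdot 10^{7}$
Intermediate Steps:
$X = -48$
$w{\left(m,Q \right)} = \frac{6}{-8 - 48 Q}$
$- \frac{36552}{w{\left(53,32 - -68 \right)}} + \frac{49711}{28791} = - \frac{36552}{\frac{3}{4} \frac{1}{-1 - 6 \left(32 - -68\right)}} + \frac{49711}{28791} = - \frac{36552}{\frac{3}{4} \frac{1}{-1 - 6 \left(32 + 68\right)}} + 49711 \cdot \frac{1}{28791} = - \frac{36552}{\frac{3}{4} \frac{1}{-1 - 600}} + \frac{49711}{28791} = - \frac{36552}{\frac{3}{4} \frac{1}{-601}} + \frac{49711}{28791} = - \frac{36552}{\frac{3}{4} \left(- \frac{1}{601}\right)} + \frac{49711}{28791} = - \frac{36552}{- \frac{3}{2404}} + \frac{49711}{28791} = \left(-36552\right) \left(- \frac{2404}{3}\right) + \frac{49711}{28791} = 29290336 + \frac{49711}{28791} = \frac{843298113487}{28791}$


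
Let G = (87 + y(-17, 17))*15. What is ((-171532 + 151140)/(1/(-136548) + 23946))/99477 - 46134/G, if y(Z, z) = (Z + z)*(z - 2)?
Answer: -185258096976335426/5240424806222795 ≈ -35.352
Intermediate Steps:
y(Z, z) = (-2 + z)*(Z + z) (y(Z, z) = (Z + z)*(-2 + z) = (-2 + z)*(Z + z))
G = 1305 (G = (87 + (17**2 - 2*(-17) - 2*17 - 17*17))*15 = (87 + (289 + 34 - 34 - 289))*15 = (87 + 0)*15 = 87*15 = 1305)
((-171532 + 151140)/(1/(-136548) + 23946))/99477 - 46134/G = ((-171532 + 151140)/(1/(-136548) + 23946))/99477 - 46134/1305 = -20392/(-1/136548 + 23946)*(1/99477) - 46134*1/1305 = -20392/3269778407/136548*(1/99477) - 5126/145 = -20392*136548/3269778407*(1/99477) - 5126/145 = -2784486816/3269778407*1/99477 - 5126/145 = -309387424/36140860732571 - 5126/145 = -185258096976335426/5240424806222795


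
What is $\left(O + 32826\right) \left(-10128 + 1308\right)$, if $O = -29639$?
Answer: $-28109340$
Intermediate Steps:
$\left(O + 32826\right) \left(-10128 + 1308\right) = \left(-29639 + 32826\right) \left(-10128 + 1308\right) = 3187 \left(-8820\right) = -28109340$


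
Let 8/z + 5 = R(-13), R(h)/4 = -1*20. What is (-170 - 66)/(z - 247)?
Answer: 20060/21003 ≈ 0.95510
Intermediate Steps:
R(h) = -80 (R(h) = 4*(-1*20) = 4*(-20) = -80)
z = -8/85 (z = 8/(-5 - 80) = 8/(-85) = 8*(-1/85) = -8/85 ≈ -0.094118)
(-170 - 66)/(z - 247) = (-170 - 66)/(-8/85 - 247) = -236/(-21003/85) = -236*(-85/21003) = 20060/21003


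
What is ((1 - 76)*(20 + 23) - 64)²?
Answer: 10817521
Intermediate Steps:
((1 - 76)*(20 + 23) - 64)² = (-75*43 - 64)² = (-3225 - 64)² = (-3289)² = 10817521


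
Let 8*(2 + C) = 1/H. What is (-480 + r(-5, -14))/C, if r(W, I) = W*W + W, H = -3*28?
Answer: 61824/269 ≈ 229.83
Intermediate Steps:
H = -84
C = -1345/672 (C = -2 + (⅛)/(-84) = -2 + (⅛)*(-1/84) = -2 - 1/672 = -1345/672 ≈ -2.0015)
r(W, I) = W + W² (r(W, I) = W² + W = W + W²)
(-480 + r(-5, -14))/C = (-480 - 5*(1 - 5))/(-1345/672) = -672*(-480 - 5*(-4))/1345 = -672*(-480 + 20)/1345 = -672/1345*(-460) = 61824/269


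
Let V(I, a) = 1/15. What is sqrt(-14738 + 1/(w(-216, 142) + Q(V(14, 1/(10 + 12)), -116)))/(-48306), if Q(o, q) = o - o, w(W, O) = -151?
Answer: -I*sqrt(37337921)/2431402 ≈ -0.0025131*I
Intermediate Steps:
V(I, a) = 1/15
Q(o, q) = 0
sqrt(-14738 + 1/(w(-216, 142) + Q(V(14, 1/(10 + 12)), -116)))/(-48306) = sqrt(-14738 + 1/(-151 + 0))/(-48306) = sqrt(-14738 + 1/(-151))*(-1/48306) = sqrt(-14738 - 1/151)*(-1/48306) = sqrt(-2225439/151)*(-1/48306) = (3*I*sqrt(37337921)/151)*(-1/48306) = -I*sqrt(37337921)/2431402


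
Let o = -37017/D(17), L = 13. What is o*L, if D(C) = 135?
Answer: -17823/5 ≈ -3564.6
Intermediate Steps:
o = -1371/5 (o = -37017/135 = -37017*1/135 = -1371/5 ≈ -274.20)
o*L = -1371/5*13 = -17823/5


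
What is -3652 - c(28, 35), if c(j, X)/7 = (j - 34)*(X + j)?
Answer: -1006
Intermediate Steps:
c(j, X) = 7*(-34 + j)*(X + j) (c(j, X) = 7*((j - 34)*(X + j)) = 7*((-34 + j)*(X + j)) = 7*(-34 + j)*(X + j))
-3652 - c(28, 35) = -3652 - (-238*35 - 238*28 + 7*28**2 + 7*35*28) = -3652 - (-8330 - 6664 + 7*784 + 6860) = -3652 - (-8330 - 6664 + 5488 + 6860) = -3652 - 1*(-2646) = -3652 + 2646 = -1006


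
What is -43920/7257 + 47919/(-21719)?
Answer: -433882221/52538261 ≈ -8.2584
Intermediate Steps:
-43920/7257 + 47919/(-21719) = -43920*1/7257 + 47919*(-1/21719) = -14640/2419 - 47919/21719 = -433882221/52538261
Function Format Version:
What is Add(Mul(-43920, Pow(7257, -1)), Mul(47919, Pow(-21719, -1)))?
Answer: Rational(-433882221, 52538261) ≈ -8.2584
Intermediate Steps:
Add(Mul(-43920, Pow(7257, -1)), Mul(47919, Pow(-21719, -1))) = Add(Mul(-43920, Rational(1, 7257)), Mul(47919, Rational(-1, 21719))) = Add(Rational(-14640, 2419), Rational(-47919, 21719)) = Rational(-433882221, 52538261)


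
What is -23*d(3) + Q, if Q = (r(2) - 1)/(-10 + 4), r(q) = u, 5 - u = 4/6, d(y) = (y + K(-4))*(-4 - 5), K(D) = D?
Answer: -1868/9 ≈ -207.56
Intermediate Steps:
d(y) = 36 - 9*y (d(y) = (y - 4)*(-4 - 5) = (-4 + y)*(-9) = 36 - 9*y)
u = 13/3 (u = 5 - 4/6 = 5 - 1*⅔ = 5 - ⅔ = 13/3 ≈ 4.3333)
r(q) = 13/3
Q = -5/9 (Q = (13/3 - 1)/(-10 + 4) = (10/3)/(-6) = (10/3)*(-⅙) = -5/9 ≈ -0.55556)
-23*d(3) + Q = -23*(36 - 9*3) - 5/9 = -23*(36 - 27) - 5/9 = -23*9 - 5/9 = -207 - 5/9 = -1868/9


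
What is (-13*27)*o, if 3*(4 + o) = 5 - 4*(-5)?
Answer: -1521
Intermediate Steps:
o = 13/3 (o = -4 + (5 - 4*(-5))/3 = -4 + (5 + 20)/3 = -4 + (1/3)*25 = -4 + 25/3 = 13/3 ≈ 4.3333)
(-13*27)*o = -13*27*(13/3) = -351*13/3 = -1521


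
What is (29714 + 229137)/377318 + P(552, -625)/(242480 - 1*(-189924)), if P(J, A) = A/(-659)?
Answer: 36880462383293/53759181209524 ≈ 0.68603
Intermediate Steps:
P(J, A) = -A/659 (P(J, A) = A*(-1/659) = -A/659)
(29714 + 229137)/377318 + P(552, -625)/(242480 - 1*(-189924)) = (29714 + 229137)/377318 + (-1/659*(-625))/(242480 - 1*(-189924)) = 258851*(1/377318) + 625/(659*(242480 + 189924)) = 258851/377318 + (625/659)/432404 = 258851/377318 + (625/659)*(1/432404) = 258851/377318 + 625/284954236 = 36880462383293/53759181209524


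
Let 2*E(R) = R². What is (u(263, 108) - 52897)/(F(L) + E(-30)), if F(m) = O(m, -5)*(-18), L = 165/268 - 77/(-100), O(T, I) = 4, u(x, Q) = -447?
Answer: -26672/189 ≈ -141.12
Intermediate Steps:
E(R) = R²/2
L = 2321/1675 (L = 165*(1/268) - 77*(-1/100) = 165/268 + 77/100 = 2321/1675 ≈ 1.3857)
F(m) = -72 (F(m) = 4*(-18) = -72)
(u(263, 108) - 52897)/(F(L) + E(-30)) = (-447 - 52897)/(-72 + (½)*(-30)²) = -53344/(-72 + (½)*900) = -53344/(-72 + 450) = -53344/378 = -53344*1/378 = -26672/189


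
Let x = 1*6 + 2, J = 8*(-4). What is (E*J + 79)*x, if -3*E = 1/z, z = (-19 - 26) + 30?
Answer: 28184/45 ≈ 626.31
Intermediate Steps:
J = -32
x = 8 (x = 6 + 2 = 8)
z = -15 (z = -45 + 30 = -15)
E = 1/45 (E = -1/3/(-15) = -1/3*(-1/15) = 1/45 ≈ 0.022222)
(E*J + 79)*x = ((1/45)*(-32) + 79)*8 = (-32/45 + 79)*8 = (3523/45)*8 = 28184/45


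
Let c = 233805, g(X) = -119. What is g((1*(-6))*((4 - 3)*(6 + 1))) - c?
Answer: -233924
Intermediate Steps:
g((1*(-6))*((4 - 3)*(6 + 1))) - c = -119 - 1*233805 = -119 - 233805 = -233924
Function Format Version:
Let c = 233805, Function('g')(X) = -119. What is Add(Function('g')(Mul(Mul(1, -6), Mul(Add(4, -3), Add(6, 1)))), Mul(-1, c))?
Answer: -233924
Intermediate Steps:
Add(Function('g')(Mul(Mul(1, -6), Mul(Add(4, -3), Add(6, 1)))), Mul(-1, c)) = Add(-119, Mul(-1, 233805)) = Add(-119, -233805) = -233924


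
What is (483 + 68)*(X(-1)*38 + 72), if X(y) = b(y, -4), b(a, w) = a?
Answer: 18734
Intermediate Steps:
X(y) = y
(483 + 68)*(X(-1)*38 + 72) = (483 + 68)*(-1*38 + 72) = 551*(-38 + 72) = 551*34 = 18734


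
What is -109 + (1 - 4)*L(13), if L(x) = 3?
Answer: -118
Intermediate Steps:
-109 + (1 - 4)*L(13) = -109 + (1 - 4)*3 = -109 - 3*3 = -109 - 9 = -118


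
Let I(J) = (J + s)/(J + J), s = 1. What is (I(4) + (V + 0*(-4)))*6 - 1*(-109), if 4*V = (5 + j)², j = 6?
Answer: 1177/4 ≈ 294.25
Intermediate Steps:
V = 121/4 (V = (5 + 6)²/4 = (¼)*11² = (¼)*121 = 121/4 ≈ 30.250)
I(J) = (1 + J)/(2*J) (I(J) = (J + 1)/(J + J) = (1 + J)/((2*J)) = (1 + J)*(1/(2*J)) = (1 + J)/(2*J))
(I(4) + (V + 0*(-4)))*6 - 1*(-109) = ((½)*(1 + 4)/4 + (121/4 + 0*(-4)))*6 - 1*(-109) = ((½)*(¼)*5 + (121/4 + 0))*6 + 109 = (5/8 + 121/4)*6 + 109 = (247/8)*6 + 109 = 741/4 + 109 = 1177/4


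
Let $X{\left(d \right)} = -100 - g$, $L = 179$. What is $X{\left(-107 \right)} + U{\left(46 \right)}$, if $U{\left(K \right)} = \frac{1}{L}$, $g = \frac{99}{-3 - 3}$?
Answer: $- \frac{29891}{358} \approx -83.494$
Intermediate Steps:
$g = - \frac{33}{2}$ ($g = \frac{99}{-3 - 3} = \frac{99}{-6} = 99 \left(- \frac{1}{6}\right) = - \frac{33}{2} \approx -16.5$)
$X{\left(d \right)} = - \frac{167}{2}$ ($X{\left(d \right)} = -100 - - \frac{33}{2} = -100 + \frac{33}{2} = - \frac{167}{2}$)
$U{\left(K \right)} = \frac{1}{179}$
$X{\left(-107 \right)} + U{\left(46 \right)} = - \frac{167}{2} + \frac{1}{179} = - \frac{29891}{358}$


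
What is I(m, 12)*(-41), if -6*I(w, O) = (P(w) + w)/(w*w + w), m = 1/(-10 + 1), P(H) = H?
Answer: 123/8 ≈ 15.375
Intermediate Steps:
m = -1/9 (m = 1/(-9) = -1/9 ≈ -0.11111)
I(w, O) = -w/(3*(w + w**2)) (I(w, O) = -(w + w)/(6*(w*w + w)) = -2*w/(6*(w**2 + w)) = -2*w/(6*(w + w**2)) = -w/(3*(w + w**2)))
I(m, 12)*(-41) = -1/(3 + 3*(-1/9))*(-41) = -1/(3 - 1/3)*(-41) = -1/8/3*(-41) = -1*3/8*(-41) = -3/8*(-41) = 123/8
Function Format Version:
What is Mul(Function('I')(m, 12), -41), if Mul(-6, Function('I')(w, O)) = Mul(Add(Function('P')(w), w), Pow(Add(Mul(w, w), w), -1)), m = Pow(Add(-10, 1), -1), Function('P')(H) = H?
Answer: Rational(123, 8) ≈ 15.375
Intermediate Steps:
m = Rational(-1, 9) (m = Pow(-9, -1) = Rational(-1, 9) ≈ -0.11111)
Function('I')(w, O) = Mul(Rational(-1, 3), w, Pow(Add(w, Pow(w, 2)), -1)) (Function('I')(w, O) = Mul(Rational(-1, 6), Mul(Add(w, w), Pow(Add(Mul(w, w), w), -1))) = Mul(Rational(-1, 6), Mul(Mul(2, w), Pow(Add(Pow(w, 2), w), -1))) = Mul(Rational(-1, 6), Mul(Mul(2, w), Pow(Add(w, Pow(w, 2)), -1))) = Mul(Rational(-1, 6), Mul(2, w, Pow(Add(w, Pow(w, 2)), -1))) = Mul(Rational(-1, 3), w, Pow(Add(w, Pow(w, 2)), -1)))
Mul(Function('I')(m, 12), -41) = Mul(Mul(-1, Pow(Add(3, Mul(3, Rational(-1, 9))), -1)), -41) = Mul(Mul(-1, Pow(Add(3, Rational(-1, 3)), -1)), -41) = Mul(Mul(-1, Pow(Rational(8, 3), -1)), -41) = Mul(Mul(-1, Rational(3, 8)), -41) = Mul(Rational(-3, 8), -41) = Rational(123, 8)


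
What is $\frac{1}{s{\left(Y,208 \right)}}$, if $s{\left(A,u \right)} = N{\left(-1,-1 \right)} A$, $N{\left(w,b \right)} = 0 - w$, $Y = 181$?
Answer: $\frac{1}{181} \approx 0.0055249$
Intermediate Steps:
$N{\left(w,b \right)} = - w$
$s{\left(A,u \right)} = A$ ($s{\left(A,u \right)} = \left(-1\right) \left(-1\right) A = 1 A = A$)
$\frac{1}{s{\left(Y,208 \right)}} = \frac{1}{181}$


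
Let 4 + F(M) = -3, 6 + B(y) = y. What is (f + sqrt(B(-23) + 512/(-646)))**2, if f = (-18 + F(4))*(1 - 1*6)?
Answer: (40375 + I*sqrt(3108229))**2/104329 ≈ 15595.0 + 1364.6*I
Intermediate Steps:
B(y) = -6 + y
F(M) = -7 (F(M) = -4 - 3 = -7)
f = 125 (f = (-18 - 7)*(1 - 1*6) = -25*(1 - 6) = -25*(-5) = 125)
(f + sqrt(B(-23) + 512/(-646)))**2 = (125 + sqrt((-6 - 23) + 512/(-646)))**2 = (125 + sqrt(-29 + 512*(-1/646)))**2 = (125 + sqrt(-29 - 256/323))**2 = (125 + sqrt(-9623/323))**2 = (125 + I*sqrt(3108229)/323)**2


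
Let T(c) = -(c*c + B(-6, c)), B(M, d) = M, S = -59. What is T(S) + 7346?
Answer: 3871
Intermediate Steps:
T(c) = 6 - c**2 (T(c) = -(c*c - 6) = -(c**2 - 6) = -(-6 + c**2) = 6 - c**2)
T(S) + 7346 = (6 - 1*(-59)**2) + 7346 = (6 - 1*3481) + 7346 = (6 - 3481) + 7346 = -3475 + 7346 = 3871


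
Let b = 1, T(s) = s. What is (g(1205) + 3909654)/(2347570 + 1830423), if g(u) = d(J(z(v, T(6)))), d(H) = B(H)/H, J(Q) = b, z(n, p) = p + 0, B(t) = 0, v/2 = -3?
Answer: 3909654/4177993 ≈ 0.93577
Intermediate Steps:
v = -6 (v = 2*(-3) = -6)
z(n, p) = p
J(Q) = 1
d(H) = 0 (d(H) = 0/H = 0)
g(u) = 0
(g(1205) + 3909654)/(2347570 + 1830423) = (0 + 3909654)/(2347570 + 1830423) = 3909654/4177993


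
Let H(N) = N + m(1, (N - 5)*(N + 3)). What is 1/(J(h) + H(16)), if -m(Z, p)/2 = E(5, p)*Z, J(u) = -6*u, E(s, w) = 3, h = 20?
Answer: -1/110 ≈ -0.0090909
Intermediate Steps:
m(Z, p) = -6*Z
H(N) = -6 + N (H(N) = N - 6*1 = N - 6 = -6 + N)
1/(J(h) + H(16)) = 1/(-6*20 + (-6 + 16)) = 1/(-120 + 10) = 1/(-110) = -1/110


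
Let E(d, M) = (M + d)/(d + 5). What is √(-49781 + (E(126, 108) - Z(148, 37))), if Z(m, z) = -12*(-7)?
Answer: I*√855702611/131 ≈ 223.3*I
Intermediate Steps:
Z(m, z) = 84
E(d, M) = (M + d)/(5 + d)
√(-49781 + (E(126, 108) - Z(148, 37))) = √(-49781 + ((108 + 126)/(5 + 126) - 1*84)) = √(-49781 + (234/131 - 84)) = √(-49781 - 10770/131) = √(-6532081/131) = I*√855702611/131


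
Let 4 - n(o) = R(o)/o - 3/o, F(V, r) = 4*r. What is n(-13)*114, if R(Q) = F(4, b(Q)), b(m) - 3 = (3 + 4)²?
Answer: 29298/13 ≈ 2253.7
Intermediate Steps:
b(m) = 52 (b(m) = 3 + (3 + 4)² = 3 + 7² = 3 + 49 = 52)
R(Q) = 208 (R(Q) = 4*52 = 208)
n(o) = 4 - 205/o (n(o) = 4 - (208/o - 3/o) = 4 - 205/o)
n(-13)*114 = (4 - 205/(-13))*114 = (4 - 205*(-1/13))*114 = (4 + 205/13)*114 = (257/13)*114 = 29298/13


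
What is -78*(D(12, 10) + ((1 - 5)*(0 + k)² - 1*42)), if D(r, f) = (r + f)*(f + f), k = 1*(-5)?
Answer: -23244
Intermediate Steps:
k = -5
D(r, f) = 2*f*(f + r) (D(r, f) = (f + r)*(2*f) = 2*f*(f + r))
-78*(D(12, 10) + ((1 - 5)*(0 + k)² - 1*42)) = -78*(2*10*(10 + 12) + ((1 - 5)*(0 - 5)² - 1*42)) = -78*(2*10*22 + (-4*(-5)² - 42)) = -78*(440 + (-4*25 - 42)) = -78*(440 + (-100 - 42)) = -78*(440 - 142) = -78*298 = -23244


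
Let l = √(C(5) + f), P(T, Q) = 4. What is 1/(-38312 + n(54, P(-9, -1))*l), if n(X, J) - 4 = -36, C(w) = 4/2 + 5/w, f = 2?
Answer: -4789/183475528 + √5/45868882 ≈ -2.6053e-5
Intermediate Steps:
C(w) = 2 + 5/w (C(w) = 4*(½) + 5/w = 2 + 5/w)
n(X, J) = -32 (n(X, J) = 4 - 36 = -32)
l = √5 (l = √((2 + 5/5) + 2) = √((2 + 5*(⅕)) + 2) = √((2 + 1) + 2) = √(3 + 2) = √5 ≈ 2.2361)
1/(-38312 + n(54, P(-9, -1))*l) = 1/(-38312 - 32*√5)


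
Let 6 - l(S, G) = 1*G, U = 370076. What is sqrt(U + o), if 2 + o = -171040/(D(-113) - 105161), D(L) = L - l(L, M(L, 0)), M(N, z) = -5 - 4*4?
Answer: sqrt(83745097291786)/15043 ≈ 608.34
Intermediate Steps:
M(N, z) = -21 (M(N, z) = -5 - 16 = -21)
l(S, G) = 6 - G
D(L) = -27 + L (D(L) = L - (6 - 1*(-21)) = L - (6 + 21) = L - 1*27 = L - 27 = -27 + L)
o = -39562/105301 (o = -2 - 171040/((-27 - 113) - 105161) = -2 - 171040/(-140 - 105161) = -2 - 171040/(-105301) = -2 - 171040*(-1/105301) = -2 + 171040/105301 = -39562/105301 ≈ -0.37570)
sqrt(U + o) = sqrt(370076 - 39562/105301) = sqrt(38969333314/105301) = sqrt(83745097291786)/15043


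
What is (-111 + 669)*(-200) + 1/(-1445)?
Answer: -161262001/1445 ≈ -1.1160e+5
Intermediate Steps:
(-111 + 669)*(-200) + 1/(-1445) = 558*(-200) - 1/1445 = -111600 - 1/1445 = -161262001/1445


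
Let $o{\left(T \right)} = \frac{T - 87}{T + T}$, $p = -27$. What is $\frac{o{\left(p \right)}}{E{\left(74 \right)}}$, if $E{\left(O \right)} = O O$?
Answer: $\frac{19}{49284} \approx 0.00038552$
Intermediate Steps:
$E{\left(O \right)} = O^{2}$
$o{\left(T \right)} = \frac{-87 + T}{2 T}$
$\frac{o{\left(p \right)}}{E{\left(74 \right)}} = \frac{\frac{1}{2} \frac{1}{-27} \left(-87 - 27\right)}{74^{2}} = \frac{\frac{1}{2} \left(- \frac{1}{27}\right) \left(-114\right)}{5476} = \frac{19}{9} \cdot \frac{1}{5476} = \frac{19}{49284}$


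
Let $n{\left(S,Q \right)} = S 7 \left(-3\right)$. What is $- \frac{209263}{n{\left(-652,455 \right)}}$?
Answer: $- \frac{209263}{13692} \approx -15.284$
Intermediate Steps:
$n{\left(S,Q \right)} = - 21 S$ ($n{\left(S,Q \right)} = 7 S \left(-3\right) = - 21 S$)
$- \frac{209263}{n{\left(-652,455 \right)}} = - \frac{209263}{\left(-21\right) \left(-652\right)} = - \frac{209263}{13692}$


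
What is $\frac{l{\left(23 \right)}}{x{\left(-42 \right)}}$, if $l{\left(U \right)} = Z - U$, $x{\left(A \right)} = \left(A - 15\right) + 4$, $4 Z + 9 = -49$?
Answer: $\frac{75}{106} \approx 0.70755$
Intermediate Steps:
$Z = - \frac{29}{2}$ ($Z = - \frac{9}{4} + \frac{1}{4} \left(-49\right) = - \frac{9}{4} - \frac{49}{4} = - \frac{29}{2} \approx -14.5$)
$x{\left(A \right)} = -11 + A$ ($x{\left(A \right)} = \left(-15 + A\right) + 4 = -11 + A$)
$l{\left(U \right)} = - \frac{29}{2} - U$
$\frac{l{\left(23 \right)}}{x{\left(-42 \right)}} = \frac{- \frac{29}{2} - 23}{-11 - 42} = \frac{- \frac{29}{2} - 23}{-53} = \left(- \frac{75}{2}\right) \left(- \frac{1}{53}\right) = \frac{75}{106}$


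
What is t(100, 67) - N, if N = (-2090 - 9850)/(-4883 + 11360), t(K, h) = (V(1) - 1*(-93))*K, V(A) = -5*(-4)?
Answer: 24400680/2159 ≈ 11302.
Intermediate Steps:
V(A) = 20
t(K, h) = 113*K (t(K, h) = (20 - 1*(-93))*K = (20 + 93)*K = 113*K)
N = -3980/2159 (N = -11940/6477 = -11940*1/6477 = -3980/2159 ≈ -1.8434)
t(100, 67) - N = 113*100 - 1*(-3980/2159) = 11300 + 3980/2159 = 24400680/2159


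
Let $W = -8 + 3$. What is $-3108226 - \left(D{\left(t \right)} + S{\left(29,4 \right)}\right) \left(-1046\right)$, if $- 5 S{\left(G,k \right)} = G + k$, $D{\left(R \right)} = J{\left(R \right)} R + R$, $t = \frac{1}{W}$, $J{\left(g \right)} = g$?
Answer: $- \frac{77882424}{25} \approx -3.1153 \cdot 10^{6}$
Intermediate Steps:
$W = -5$
$t = - \frac{1}{5}$ ($t = \frac{1}{-5} = - \frac{1}{5} \approx -0.2$)
$D{\left(R \right)} = R + R^{2}$ ($D{\left(R \right)} = R R + R = R^{2} + R = R + R^{2}$)
$S{\left(G,k \right)} = - \frac{G}{5} - \frac{k}{5}$ ($S{\left(G,k \right)} = - \frac{G + k}{5} = - \frac{G}{5} - \frac{k}{5}$)
$-3108226 - \left(D{\left(t \right)} + S{\left(29,4 \right)}\right) \left(-1046\right) = -3108226 - \left(- \frac{1 - \frac{1}{5}}{5} - \frac{33}{5}\right) \left(-1046\right) = -3108226 - \left(\left(- \frac{1}{5}\right) \frac{4}{5} - \frac{33}{5}\right) \left(-1046\right) = -3108226 - \left(- \frac{4}{25} - \frac{33}{5}\right) \left(-1046\right) = -3108226 - \left(- \frac{169}{25}\right) \left(-1046\right) = -3108226 - \frac{176774}{25} = - \frac{77882424}{25}$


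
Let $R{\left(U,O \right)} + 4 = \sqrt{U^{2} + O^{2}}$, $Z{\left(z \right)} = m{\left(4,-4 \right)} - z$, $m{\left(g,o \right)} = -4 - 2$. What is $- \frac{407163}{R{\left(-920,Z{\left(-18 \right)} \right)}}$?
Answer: $- \frac{135721}{70544} - \frac{135721 \sqrt{52909}}{70544} \approx -444.46$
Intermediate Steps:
$m{\left(g,o \right)} = -6$
$Z{\left(z \right)} = -6 - z$
$R{\left(U,O \right)} = -4 + \sqrt{O^{2} + U^{2}}$ ($R{\left(U,O \right)} = -4 + \sqrt{U^{2} + O^{2}} = -4 + \sqrt{O^{2} + U^{2}}$)
$- \frac{407163}{R{\left(-920,Z{\left(-18 \right)} \right)}} = - \frac{407163}{-4 + \sqrt{\left(-6 - -18\right)^{2} + \left(-920\right)^{2}}} = - \frac{407163}{-4 + \sqrt{\left(-6 + 18\right)^{2} + 846400}} = - \frac{407163}{-4 + \sqrt{12^{2} + 846400}} = - \frac{407163}{-4 + \sqrt{144 + 846400}} = - \frac{407163}{-4 + \sqrt{846544}} = - \frac{407163}{-4 + 4 \sqrt{52909}}$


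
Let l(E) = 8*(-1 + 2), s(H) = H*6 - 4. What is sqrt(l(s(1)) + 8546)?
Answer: sqrt(8554) ≈ 92.488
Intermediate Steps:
s(H) = -4 + 6*H (s(H) = 6*H - 4 = -4 + 6*H)
l(E) = 8 (l(E) = 8*1 = 8)
sqrt(l(s(1)) + 8546) = sqrt(8 + 8546) = sqrt(8554)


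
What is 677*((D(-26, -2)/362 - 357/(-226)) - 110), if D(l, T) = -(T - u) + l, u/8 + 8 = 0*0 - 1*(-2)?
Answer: -3008032183/40906 ≈ -73535.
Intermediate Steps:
u = -48 (u = -64 + 8*(0*0 - 1*(-2)) = -64 + 8*(0 + 2) = -64 + 8*2 = -64 + 16 = -48)
D(l, T) = -48 + l - T (D(l, T) = -(T - 1*(-48)) + l = -(T + 48) + l = -(48 + T) + l = (-48 - T) + l = -48 + l - T)
677*((D(-26, -2)/362 - 357/(-226)) - 110) = 677*(((-48 - 26 - 1*(-2))/362 - 357/(-226)) - 110) = 677*(((-48 - 26 + 2)*(1/362) - 357*(-1/226)) - 110) = 677*((-72*1/362 + 357/226) - 110) = 677*((-36/181 + 357/226) - 110) = 677*(56481/40906 - 110) = 677*(-4443179/40906) = -3008032183/40906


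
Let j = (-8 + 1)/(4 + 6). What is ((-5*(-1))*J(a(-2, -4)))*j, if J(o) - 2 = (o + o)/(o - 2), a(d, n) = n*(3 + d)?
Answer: -35/3 ≈ -11.667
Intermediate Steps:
j = -7/10 ≈ -0.70000
J(o) = 2 + 2*o/(-2 + o) (J(o) = 2 + (o + o)/(o - 2) = 2 + (2*o)/(-2 + o) = 2 + 2*o/(-2 + o))
((-5*(-1))*J(a(-2, -4)))*j = ((-5*(-1))*(4*(-1 - 4*(3 - 2))/(-2 - 4*(3 - 2))))*(-7/10) = (5*(4*(-1 - 4*1)/(-2 - 4*1)))*(-7/10) = (5*(4*(-1 - 4)/(-2 - 4)))*(-7/10) = (5*(4*(-5)/(-6)))*(-7/10) = (5*(4*(-1/6)*(-5)))*(-7/10) = (5*(10/3))*(-7/10) = (50/3)*(-7/10) = -35/3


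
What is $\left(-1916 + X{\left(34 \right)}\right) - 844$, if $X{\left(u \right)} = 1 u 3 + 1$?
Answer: $-2657$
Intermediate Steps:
$X{\left(u \right)} = 1 + 3 u$ ($X{\left(u \right)} = u 3 + 1 = 3 u + 1 = 1 + 3 u$)
$\left(-1916 + X{\left(34 \right)}\right) - 844 = \left(-1916 + \left(1 + 3 \cdot 34\right)\right) - 844 = \left(-1916 + \left(1 + 102\right)\right) - 844 = \left(-1916 + 103\right) - 844 = -1813 - 844 = -2657$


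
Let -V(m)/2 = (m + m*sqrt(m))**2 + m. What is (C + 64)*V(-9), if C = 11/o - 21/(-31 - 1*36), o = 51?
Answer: 96577248/1139 - 71440704*I/1139 ≈ 84791.0 - 62722.0*I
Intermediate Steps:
C = 1808/3417 (C = 11/51 - 21/(-31 - 1*36) = 11*(1/51) - 21/(-31 - 36) = 11/51 - 21/(-67) = 11/51 - 21*(-1/67) = 11/51 + 21/67 = 1808/3417 ≈ 0.52912)
V(m) = -2*m - 2*(m + m**(3/2))**2 (V(m) = -2*((m + m*sqrt(m))**2 + m) = -2*((m + m**(3/2))**2 + m) = -2*(m + (m + m**(3/2))**2) = -2*m - 2*(m + m**(3/2))**2)
(C + 64)*V(-9) = (1808/3417 + 64)*(-2*(-9) - 2*(-9 + (-9)**(3/2))**2) = 220496*(18 - 2*(-9 - 27*I)**2)/3417 = 1322976/1139 - 440992*(-9 - 27*I)**2/3417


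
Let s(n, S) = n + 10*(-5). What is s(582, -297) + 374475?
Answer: 375007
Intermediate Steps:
s(n, S) = -50 + n (s(n, S) = n - 50 = -50 + n)
s(582, -297) + 374475 = (-50 + 582) + 374475 = 532 + 374475 = 375007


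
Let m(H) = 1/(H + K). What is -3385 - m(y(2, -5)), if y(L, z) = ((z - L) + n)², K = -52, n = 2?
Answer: -91394/27 ≈ -3385.0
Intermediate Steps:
y(L, z) = (2 + z - L)² (y(L, z) = ((z - L) + 2)² = (2 + z - L)²)
m(H) = 1/(-52 + H) (m(H) = 1/(H - 52) = 1/(-52 + H))
-3385 - m(y(2, -5)) = -3385 - 1/(-52 + (2 - 5 - 1*2)²) = -3385 - 1/(-52 + (2 - 5 - 2)²) = -3385 - 1/(-52 + (-5)²) = -3385 - 1/(-52 + 25) = -3385 - 1/(-27) = -3385 - 1*(-1/27) = -3385 + 1/27 = -91394/27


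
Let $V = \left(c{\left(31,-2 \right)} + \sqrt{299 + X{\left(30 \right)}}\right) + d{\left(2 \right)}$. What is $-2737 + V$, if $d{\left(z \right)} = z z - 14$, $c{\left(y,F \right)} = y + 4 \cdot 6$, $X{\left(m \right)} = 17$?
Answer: $-2692 + 2 \sqrt{79} \approx -2674.2$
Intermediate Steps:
$c{\left(y,F \right)} = 24 + y$ ($c{\left(y,F \right)} = y + 24 = 24 + y$)
$d{\left(z \right)} = -14 + z^{2}$ ($d{\left(z \right)} = z^{2} - 14 = -14 + z^{2}$)
$V = 45 + 2 \sqrt{79}$ ($V = \left(\left(24 + 31\right) + \sqrt{299 + 17}\right) - \left(14 - 2^{2}\right) = \left(55 + \sqrt{316}\right) + \left(-14 + 4\right) = \left(55 + 2 \sqrt{79}\right) - 10 = 45 + 2 \sqrt{79} \approx 62.776$)
$-2737 + V = -2737 + \left(45 + 2 \sqrt{79}\right) = -2692 + 2 \sqrt{79}$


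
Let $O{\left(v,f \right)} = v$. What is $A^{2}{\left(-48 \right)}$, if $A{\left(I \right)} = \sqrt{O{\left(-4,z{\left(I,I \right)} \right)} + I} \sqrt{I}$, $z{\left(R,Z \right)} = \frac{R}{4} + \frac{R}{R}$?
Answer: $2496$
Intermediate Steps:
$z{\left(R,Z \right)} = 1 + \frac{R}{4}$ ($z{\left(R,Z \right)} = R \frac{1}{4} + 1 = \frac{R}{4} + 1 = 1 + \frac{R}{4}$)
$A{\left(I \right)} = \sqrt{I} \sqrt{-4 + I}$ ($A{\left(I \right)} = \sqrt{-4 + I} \sqrt{I} = \sqrt{I} \sqrt{-4 + I}$)
$A^{2}{\left(-48 \right)} = \left(\sqrt{-48} \sqrt{-4 - 48}\right)^{2} = \left(4 i \sqrt{3} \sqrt{-52}\right)^{2} = \left(4 i \sqrt{3} \cdot 2 i \sqrt{13}\right)^{2} = \left(- 8 \sqrt{39}\right)^{2} = 2496$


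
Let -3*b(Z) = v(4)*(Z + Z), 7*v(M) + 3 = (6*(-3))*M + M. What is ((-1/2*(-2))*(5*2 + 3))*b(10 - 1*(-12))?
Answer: 40612/21 ≈ 1933.9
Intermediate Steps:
v(M) = -3/7 - 17*M/7 (v(M) = -3/7 + ((6*(-3))*M + M)/7 = -3/7 + (-18*M + M)/7 = -3/7 + (-17*M)/7 = -3/7 - 17*M/7)
b(Z) = 142*Z/21 (b(Z) = -(-3/7 - 17/7*4)*(Z + Z)/3 = -(-3/7 - 68/7)*2*Z/3 = -(-71)*2*Z/21 = -(-142)*Z/21 = 142*Z/21)
((-1/2*(-2))*(5*2 + 3))*b(10 - 1*(-12)) = ((-1/2*(-2))*(5*2 + 3))*(142*(10 - 1*(-12))/21) = ((-1*1/2*(-2))*(10 + 3))*(142*(10 + 12)/21) = (-1/2*(-2)*13)*((142/21)*22) = (1*13)*(3124/21) = 13*(3124/21) = 40612/21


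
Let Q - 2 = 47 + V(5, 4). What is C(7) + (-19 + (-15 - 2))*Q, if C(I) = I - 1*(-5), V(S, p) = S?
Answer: -1932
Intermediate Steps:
C(I) = 5 + I (C(I) = I + 5 = 5 + I)
Q = 54 (Q = 2 + (47 + 5) = 2 + 52 = 54)
C(7) + (-19 + (-15 - 2))*Q = (5 + 7) + (-19 + (-15 - 2))*54 = 12 + (-19 - 17)*54 = 12 - 36*54 = 12 - 1944 = -1932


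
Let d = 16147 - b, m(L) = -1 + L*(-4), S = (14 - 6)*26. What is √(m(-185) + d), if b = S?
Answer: √16678 ≈ 129.14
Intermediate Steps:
S = 208 (S = 8*26 = 208)
b = 208
m(L) = -1 - 4*L
d = 15939 (d = 16147 - 1*208 = 16147 - 208 = 15939)
√(m(-185) + d) = √((-1 - 4*(-185)) + 15939) = √((-1 + 740) + 15939) = √(739 + 15939) = √16678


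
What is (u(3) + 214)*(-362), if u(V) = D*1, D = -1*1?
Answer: -77106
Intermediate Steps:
D = -1
u(V) = -1 (u(V) = -1*1 = -1)
(u(3) + 214)*(-362) = (-1 + 214)*(-362) = 213*(-362) = -77106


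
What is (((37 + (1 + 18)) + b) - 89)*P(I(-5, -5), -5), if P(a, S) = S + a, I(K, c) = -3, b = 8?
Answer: 200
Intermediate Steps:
(((37 + (1 + 18)) + b) - 89)*P(I(-5, -5), -5) = (((37 + (1 + 18)) + 8) - 89)*(-5 - 3) = (((37 + 19) + 8) - 89)*(-8) = ((56 + 8) - 89)*(-8) = (64 - 89)*(-8) = -25*(-8) = 200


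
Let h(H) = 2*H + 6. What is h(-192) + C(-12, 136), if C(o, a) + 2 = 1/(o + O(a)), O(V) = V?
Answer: -47119/124 ≈ -379.99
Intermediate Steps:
h(H) = 6 + 2*H
C(o, a) = -2 + 1/(a + o) (C(o, a) = -2 + 1/(o + a) = -2 + 1/(a + o))
h(-192) + C(-12, 136) = (6 + 2*(-192)) + (1 - 2*136 - 2*(-12))/(136 - 12) = (6 - 384) + (1 - 272 + 24)/124 = -378 + (1/124)*(-247) = -378 - 247/124 = -47119/124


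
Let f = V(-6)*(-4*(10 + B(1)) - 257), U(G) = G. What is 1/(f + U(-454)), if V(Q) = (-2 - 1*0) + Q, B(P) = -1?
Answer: 1/1890 ≈ 0.00052910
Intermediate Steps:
V(Q) = -2 + Q (V(Q) = (-2 + 0) + Q = -2 + Q)
f = 2344 (f = (-2 - 6)*(-4*(10 - 1) - 257) = -8*(-4*9 - 257) = -8*(-36 - 257) = -8*(-293) = 2344)
1/(f + U(-454)) = 1/(2344 - 454) = 1/1890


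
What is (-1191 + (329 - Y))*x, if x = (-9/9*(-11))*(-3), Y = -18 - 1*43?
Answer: 26433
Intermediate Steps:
Y = -61 (Y = -18 - 43 = -61)
x = -33 (x = (-9*⅑*(-11))*(-3) = -1*(-11)*(-3) = 11*(-3) = -33)
(-1191 + (329 - Y))*x = (-1191 + (329 - 1*(-61)))*(-33) = (-1191 + (329 + 61))*(-33) = (-1191 + 390)*(-33) = -801*(-33) = 26433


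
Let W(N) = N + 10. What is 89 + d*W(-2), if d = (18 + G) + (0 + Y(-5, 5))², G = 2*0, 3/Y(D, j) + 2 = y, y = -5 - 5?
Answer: 467/2 ≈ 233.50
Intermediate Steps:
y = -10
W(N) = 10 + N
Y(D, j) = -¼ (Y(D, j) = 3/(-2 - 10) = 3/(-12) = 3*(-1/12) = -¼)
G = 0
d = 289/16 (d = (18 + 0) + (0 - ¼)² = 18 + (-¼)² = 18 + 1/16 = 289/16 ≈ 18.063)
89 + d*W(-2) = 89 + 289*(10 - 2)/16 = 89 + (289/16)*8 = 89 + 289/2 = 467/2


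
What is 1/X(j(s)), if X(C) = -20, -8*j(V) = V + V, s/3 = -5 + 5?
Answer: -1/20 ≈ -0.050000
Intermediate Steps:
s = 0 (s = 3*(-5 + 5) = 3*0 = 0)
j(V) = -V/4 (j(V) = -(V + V)/8 = -V/4)
1/X(j(s)) = 1/(-20) = -1/20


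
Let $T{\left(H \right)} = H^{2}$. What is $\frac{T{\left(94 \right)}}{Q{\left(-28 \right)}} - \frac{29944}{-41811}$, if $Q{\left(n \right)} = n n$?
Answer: $\frac{14032789}{1170708} \approx 11.987$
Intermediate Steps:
$Q{\left(n \right)} = n^{2}$
$\frac{T{\left(94 \right)}}{Q{\left(-28 \right)}} - \frac{29944}{-41811} = \frac{94^{2}}{\left(-28\right)^{2}} - \frac{29944}{-41811} = \frac{8836}{784} - - \frac{29944}{41811} = 8836 \cdot \frac{1}{784} + \frac{29944}{41811} = \frac{2209}{196} + \frac{29944}{41811} = \frac{14032789}{1170708}$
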